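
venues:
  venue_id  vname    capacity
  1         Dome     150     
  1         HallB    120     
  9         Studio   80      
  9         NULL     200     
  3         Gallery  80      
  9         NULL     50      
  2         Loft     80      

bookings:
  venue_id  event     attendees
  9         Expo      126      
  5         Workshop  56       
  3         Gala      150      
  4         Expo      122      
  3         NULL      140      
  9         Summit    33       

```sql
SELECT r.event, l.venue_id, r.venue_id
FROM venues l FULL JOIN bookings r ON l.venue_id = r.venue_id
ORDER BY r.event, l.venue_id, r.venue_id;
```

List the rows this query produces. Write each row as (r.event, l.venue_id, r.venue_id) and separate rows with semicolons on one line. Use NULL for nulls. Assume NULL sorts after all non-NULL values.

(Expo, 9, 9); (Expo, 9, 9); (Expo, 9, 9); (Expo, NULL, 4); (Gala, 3, 3); (Summit, 9, 9); (Summit, 9, 9); (Summit, 9, 9); (Workshop, NULL, 5); (NULL, 1, NULL); (NULL, 1, NULL); (NULL, 2, NULL); (NULL, 3, 3)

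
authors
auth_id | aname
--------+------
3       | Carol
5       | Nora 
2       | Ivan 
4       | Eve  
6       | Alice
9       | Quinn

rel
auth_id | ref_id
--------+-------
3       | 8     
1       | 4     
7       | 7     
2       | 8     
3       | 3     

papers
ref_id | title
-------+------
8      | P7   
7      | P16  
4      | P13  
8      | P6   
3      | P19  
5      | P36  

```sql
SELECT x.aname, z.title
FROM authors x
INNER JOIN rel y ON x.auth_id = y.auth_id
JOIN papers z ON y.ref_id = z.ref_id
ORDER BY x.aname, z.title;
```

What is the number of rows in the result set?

5

Joins associate left-to-right: authors INNER JOIN rel on auth_id gives 3 intermediate row(s).
Then INNER JOIN `papers z` on ref_id: keep only rows whose y.ref_id appears in z.
Result: 5 row(s).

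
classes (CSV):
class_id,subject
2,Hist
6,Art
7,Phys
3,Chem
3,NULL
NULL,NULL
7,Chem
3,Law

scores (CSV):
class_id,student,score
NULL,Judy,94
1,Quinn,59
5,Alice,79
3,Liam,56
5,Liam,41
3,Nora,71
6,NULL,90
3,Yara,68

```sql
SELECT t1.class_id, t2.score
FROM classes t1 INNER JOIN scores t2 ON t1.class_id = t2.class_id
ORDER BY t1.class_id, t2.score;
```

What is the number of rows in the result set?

10

INNER JOIN keeps only pairs where the ON condition holds.
Matching on t1.class_id = t2.class_id. A NULL in a compared column never satisfies the condition.
Matched pairs: 10.
Total: 10 rows.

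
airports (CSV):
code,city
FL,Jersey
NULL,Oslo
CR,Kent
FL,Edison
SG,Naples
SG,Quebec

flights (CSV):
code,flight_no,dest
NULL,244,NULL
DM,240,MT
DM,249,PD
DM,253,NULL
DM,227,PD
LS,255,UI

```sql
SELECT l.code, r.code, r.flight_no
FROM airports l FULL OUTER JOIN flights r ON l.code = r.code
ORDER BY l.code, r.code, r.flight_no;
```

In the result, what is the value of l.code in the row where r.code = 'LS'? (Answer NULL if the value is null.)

FULL OUTER JOIN keeps every row from both sides; unmatched rows get NULL for the other side's columns.
Matching on l.code = r.code. A NULL in a compared column never satisfies the condition.
- l (code=FL) has no partner → padded with NULL.
- l (code=NULL) has no partner → padded with NULL.
- l (code=CR) has no partner → padded with NULL.
- l (code=FL) has no partner → padded with NULL.
- l (code=SG) has no partner → padded with NULL.
- l (code=SG) has no partner → padded with NULL.
- plus 6 unmatched r row(s), each kept with NULL l columns.

NULL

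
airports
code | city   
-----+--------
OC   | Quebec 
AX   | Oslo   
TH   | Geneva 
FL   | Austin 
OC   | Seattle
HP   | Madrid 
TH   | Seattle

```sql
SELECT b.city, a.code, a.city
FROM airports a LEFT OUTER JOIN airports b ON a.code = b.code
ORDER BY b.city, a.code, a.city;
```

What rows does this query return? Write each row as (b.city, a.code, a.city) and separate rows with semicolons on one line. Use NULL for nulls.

(Austin, FL, Austin); (Geneva, TH, Geneva); (Geneva, TH, Seattle); (Madrid, HP, Madrid); (Oslo, AX, Oslo); (Quebec, OC, Quebec); (Quebec, OC, Seattle); (Seattle, OC, Quebec); (Seattle, OC, Seattle); (Seattle, TH, Geneva); (Seattle, TH, Seattle)

LEFT JOIN keeps every row from `airports a`; unmatched rows get NULL for `airports b`'s columns.
Matching on a.code = b.code.
Matched pairs: 11; unmatched a rows kept: 0.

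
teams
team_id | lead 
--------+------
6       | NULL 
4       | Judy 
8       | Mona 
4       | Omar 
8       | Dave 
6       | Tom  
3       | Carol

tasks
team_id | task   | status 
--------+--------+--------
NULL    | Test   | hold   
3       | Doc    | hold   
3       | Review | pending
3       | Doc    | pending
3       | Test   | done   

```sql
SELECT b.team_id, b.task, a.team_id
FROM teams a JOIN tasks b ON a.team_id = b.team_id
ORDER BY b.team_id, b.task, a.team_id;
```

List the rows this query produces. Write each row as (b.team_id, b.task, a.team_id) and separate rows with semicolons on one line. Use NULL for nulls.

(3, Doc, 3); (3, Doc, 3); (3, Review, 3); (3, Test, 3)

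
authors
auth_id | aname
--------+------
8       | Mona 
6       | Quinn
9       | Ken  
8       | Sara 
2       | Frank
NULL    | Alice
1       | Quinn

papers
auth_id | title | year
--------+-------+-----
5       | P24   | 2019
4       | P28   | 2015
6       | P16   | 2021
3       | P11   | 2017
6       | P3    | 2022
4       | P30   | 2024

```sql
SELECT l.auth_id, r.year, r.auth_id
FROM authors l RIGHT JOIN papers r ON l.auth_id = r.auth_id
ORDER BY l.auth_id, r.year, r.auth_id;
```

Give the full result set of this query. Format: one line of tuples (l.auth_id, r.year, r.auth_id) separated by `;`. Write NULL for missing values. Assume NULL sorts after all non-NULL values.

RIGHT JOIN keeps every row from `papers`; unmatched rows get NULL for `authors`'s columns.
Matching on l.auth_id = r.auth_id. A NULL in a compared column never satisfies the condition.
- auth_id=8: no matching r row.
- auth_id=6: 2 matching r row(s), so 2 row(s) emitted.
- auth_id=9: no matching r row.
- auth_id=8: no matching r row.
- auth_id=2: no matching r row.
- auth_id=NULL: no matching r row.
- auth_id=1: no matching r row.
- 4 row(s) from r found no l partner → padded with NULL.
After projecting and ordering:
l.auth_id | r.year | r.auth_id
6 | 2021 | 6
6 | 2022 | 6
NULL | 2015 | 4
NULL | 2017 | 3
NULL | 2019 | 5
NULL | 2024 | 4

(6, 2021, 6); (6, 2022, 6); (NULL, 2015, 4); (NULL, 2017, 3); (NULL, 2019, 5); (NULL, 2024, 4)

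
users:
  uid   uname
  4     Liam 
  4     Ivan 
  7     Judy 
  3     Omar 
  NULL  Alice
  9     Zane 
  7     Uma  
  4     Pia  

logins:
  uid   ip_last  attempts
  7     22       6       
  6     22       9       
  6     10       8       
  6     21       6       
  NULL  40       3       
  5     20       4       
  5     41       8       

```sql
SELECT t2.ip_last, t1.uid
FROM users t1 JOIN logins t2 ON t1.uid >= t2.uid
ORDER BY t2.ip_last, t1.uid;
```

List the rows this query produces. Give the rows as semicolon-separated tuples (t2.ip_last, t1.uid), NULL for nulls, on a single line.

(10, 7); (10, 7); (10, 9); (20, 7); (20, 7); (20, 9); (21, 7); (21, 7); (21, 9); (22, 7); (22, 7); (22, 7); (22, 7); (22, 9); (22, 9); (41, 7); (41, 7); (41, 9)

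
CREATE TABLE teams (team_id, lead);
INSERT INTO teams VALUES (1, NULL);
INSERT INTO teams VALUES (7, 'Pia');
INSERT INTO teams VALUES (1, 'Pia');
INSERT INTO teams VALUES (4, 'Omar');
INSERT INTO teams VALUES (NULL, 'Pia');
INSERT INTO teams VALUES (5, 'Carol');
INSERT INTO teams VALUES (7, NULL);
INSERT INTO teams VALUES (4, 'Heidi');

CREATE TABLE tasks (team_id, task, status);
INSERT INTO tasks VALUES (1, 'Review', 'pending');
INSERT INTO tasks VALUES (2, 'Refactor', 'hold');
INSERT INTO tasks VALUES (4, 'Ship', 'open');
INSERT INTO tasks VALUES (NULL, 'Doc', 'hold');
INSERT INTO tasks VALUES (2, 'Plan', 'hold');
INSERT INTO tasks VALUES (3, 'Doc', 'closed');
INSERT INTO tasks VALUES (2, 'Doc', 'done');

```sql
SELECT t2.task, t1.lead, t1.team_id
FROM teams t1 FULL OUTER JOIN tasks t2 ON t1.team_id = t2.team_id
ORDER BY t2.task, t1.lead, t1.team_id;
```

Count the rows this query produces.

13

FULL OUTER JOIN keeps every row from both sides; unmatched rows get NULL for the other side's columns.
Matching on t1.team_id = t2.team_id. A NULL in a compared column never satisfies the condition.
- t1 row (team_id=1): matches 1 t2 row(s) → 1 output row(s).
- t1 row (team_id=7): no match → kept, t2 columns NULL.
- t1 row (team_id=1): matches 1 t2 row(s) → 1 output row(s).
- t1 row (team_id=4): matches 1 t2 row(s) → 1 output row(s).
- t1 row (team_id=NULL): no match → kept, t2 columns NULL.
- t1 row (team_id=5): no match → kept, t2 columns NULL.
- t1 row (team_id=7): no match → kept, t2 columns NULL.
- t1 row (team_id=4): matches 1 t2 row(s) → 1 output row(s).
- 5 t2 row(s) had no t1 match → kept, t1 columns NULL.
Total: 4 matched + 9 padded = 13 rows.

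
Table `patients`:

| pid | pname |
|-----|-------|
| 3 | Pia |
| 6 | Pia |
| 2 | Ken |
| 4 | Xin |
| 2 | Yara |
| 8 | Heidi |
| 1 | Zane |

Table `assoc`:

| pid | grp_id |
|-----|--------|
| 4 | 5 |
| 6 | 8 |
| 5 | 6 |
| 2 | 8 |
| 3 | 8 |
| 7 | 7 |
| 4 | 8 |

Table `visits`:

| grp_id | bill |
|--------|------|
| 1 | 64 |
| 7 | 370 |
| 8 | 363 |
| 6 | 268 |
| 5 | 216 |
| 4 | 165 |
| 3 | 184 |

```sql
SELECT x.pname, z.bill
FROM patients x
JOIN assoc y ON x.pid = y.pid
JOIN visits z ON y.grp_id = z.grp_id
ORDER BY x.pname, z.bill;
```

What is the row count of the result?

Step 1 — x INNER JOIN y on pid → 6 row(s).
Then INNER JOIN `visits z` on grp_id: keep only rows whose y.grp_id appears in z.
Result: 6 row(s).

6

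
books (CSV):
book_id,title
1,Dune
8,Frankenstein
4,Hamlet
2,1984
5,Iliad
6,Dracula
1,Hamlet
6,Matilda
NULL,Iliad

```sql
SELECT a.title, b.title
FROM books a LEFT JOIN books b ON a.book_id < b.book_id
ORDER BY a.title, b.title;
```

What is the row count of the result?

LEFT JOIN keeps every row from `books a`; unmatched rows get NULL for `books b`'s columns.
Matching on a.book_id < b.book_id. A NULL in a compared column never satisfies the condition.
Matched pairs: 26; unmatched a rows kept: 2.
Total: 26 matched + 2 padded = 28 rows.

28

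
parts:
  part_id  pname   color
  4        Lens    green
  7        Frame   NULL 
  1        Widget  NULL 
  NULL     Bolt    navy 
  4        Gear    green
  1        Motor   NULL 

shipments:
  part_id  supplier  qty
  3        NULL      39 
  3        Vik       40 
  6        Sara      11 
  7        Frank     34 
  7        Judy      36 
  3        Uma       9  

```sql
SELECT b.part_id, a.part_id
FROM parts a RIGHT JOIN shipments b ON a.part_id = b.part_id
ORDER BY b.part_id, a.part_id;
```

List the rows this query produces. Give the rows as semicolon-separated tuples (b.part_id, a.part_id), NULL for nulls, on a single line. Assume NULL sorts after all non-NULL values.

(3, NULL); (3, NULL); (3, NULL); (6, NULL); (7, 7); (7, 7)

RIGHT JOIN keeps every row from `shipments`; unmatched rows get NULL for `parts`'s columns.
Matching on a.part_id = b.part_id. A NULL in a compared column never satisfies the condition.
- part_id=4: no matching b row.
- part_id=7: 2 matching b row(s), so 2 row(s) emitted.
- part_id=1: no matching b row.
- part_id=NULL: no matching b row.
- part_id=4: no matching b row.
- part_id=1: no matching b row.
- 4 b row(s) had no a match → kept, a columns NULL.
After projecting and ordering:
b.part_id | a.part_id
3 | NULL
3 | NULL
3 | NULL
6 | NULL
7 | 7
7 | 7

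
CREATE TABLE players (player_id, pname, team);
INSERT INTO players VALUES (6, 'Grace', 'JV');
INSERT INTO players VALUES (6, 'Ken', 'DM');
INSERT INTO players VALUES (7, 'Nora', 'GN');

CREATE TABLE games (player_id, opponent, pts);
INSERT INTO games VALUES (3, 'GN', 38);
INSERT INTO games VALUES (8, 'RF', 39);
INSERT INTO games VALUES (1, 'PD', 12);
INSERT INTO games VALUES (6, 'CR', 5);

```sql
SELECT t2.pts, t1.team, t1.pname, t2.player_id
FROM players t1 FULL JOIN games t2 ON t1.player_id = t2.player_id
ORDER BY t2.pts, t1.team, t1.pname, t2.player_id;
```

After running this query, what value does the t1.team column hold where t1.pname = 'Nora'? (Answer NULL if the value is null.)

FULL OUTER JOIN keeps every row from both sides; unmatched rows get NULL for the other side's columns.
Matching on t1.player_id = t2.player_id.
- t1 row (player_id=6): matches 1 t2 row(s) → 1 output row(s).
- t1 row (player_id=6): matches 1 t2 row(s) → 1 output row(s).
- t1 row (player_id=7): no match → kept, t2 columns NULL.
- 3 t2 row(s) had no t1 match → kept, t1 columns NULL.

GN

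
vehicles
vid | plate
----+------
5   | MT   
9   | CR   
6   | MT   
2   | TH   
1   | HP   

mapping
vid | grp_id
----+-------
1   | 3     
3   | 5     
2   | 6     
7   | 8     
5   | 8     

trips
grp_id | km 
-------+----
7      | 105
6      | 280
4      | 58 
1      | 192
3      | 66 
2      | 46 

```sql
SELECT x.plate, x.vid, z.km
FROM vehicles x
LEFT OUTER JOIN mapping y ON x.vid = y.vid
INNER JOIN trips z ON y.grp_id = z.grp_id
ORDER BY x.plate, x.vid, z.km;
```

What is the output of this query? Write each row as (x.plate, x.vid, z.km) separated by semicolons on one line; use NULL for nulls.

Joins associate left-to-right: vehicles LEFT JOIN mapping on vid gives 5 intermediate row(s).
Then INNER JOIN `trips z` on grp_id: keep only rows whose y.grp_id appears in z.

(HP, 1, 66); (TH, 2, 280)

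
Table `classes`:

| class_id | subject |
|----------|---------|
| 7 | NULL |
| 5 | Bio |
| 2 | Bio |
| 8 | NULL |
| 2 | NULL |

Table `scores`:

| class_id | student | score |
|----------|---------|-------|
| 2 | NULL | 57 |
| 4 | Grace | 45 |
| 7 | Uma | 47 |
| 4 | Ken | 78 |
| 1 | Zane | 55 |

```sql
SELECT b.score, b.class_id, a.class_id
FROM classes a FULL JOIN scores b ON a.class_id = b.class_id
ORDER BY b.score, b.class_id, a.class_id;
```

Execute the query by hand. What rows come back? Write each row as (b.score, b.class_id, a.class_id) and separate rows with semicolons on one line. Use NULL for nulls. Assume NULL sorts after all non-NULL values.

(45, 4, NULL); (47, 7, 7); (55, 1, NULL); (57, 2, 2); (57, 2, 2); (78, 4, NULL); (NULL, NULL, 5); (NULL, NULL, 8)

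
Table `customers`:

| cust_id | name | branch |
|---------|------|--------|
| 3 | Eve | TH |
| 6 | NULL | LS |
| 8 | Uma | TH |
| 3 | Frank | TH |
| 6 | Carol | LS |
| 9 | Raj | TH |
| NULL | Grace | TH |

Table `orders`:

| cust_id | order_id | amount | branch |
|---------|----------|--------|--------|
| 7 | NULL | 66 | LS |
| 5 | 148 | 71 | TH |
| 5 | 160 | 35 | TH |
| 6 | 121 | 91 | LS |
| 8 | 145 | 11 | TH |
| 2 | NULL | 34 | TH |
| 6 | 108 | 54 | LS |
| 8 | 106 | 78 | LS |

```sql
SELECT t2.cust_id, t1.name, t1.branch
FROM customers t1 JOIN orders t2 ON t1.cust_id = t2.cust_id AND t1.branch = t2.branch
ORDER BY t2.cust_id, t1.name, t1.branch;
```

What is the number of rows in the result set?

5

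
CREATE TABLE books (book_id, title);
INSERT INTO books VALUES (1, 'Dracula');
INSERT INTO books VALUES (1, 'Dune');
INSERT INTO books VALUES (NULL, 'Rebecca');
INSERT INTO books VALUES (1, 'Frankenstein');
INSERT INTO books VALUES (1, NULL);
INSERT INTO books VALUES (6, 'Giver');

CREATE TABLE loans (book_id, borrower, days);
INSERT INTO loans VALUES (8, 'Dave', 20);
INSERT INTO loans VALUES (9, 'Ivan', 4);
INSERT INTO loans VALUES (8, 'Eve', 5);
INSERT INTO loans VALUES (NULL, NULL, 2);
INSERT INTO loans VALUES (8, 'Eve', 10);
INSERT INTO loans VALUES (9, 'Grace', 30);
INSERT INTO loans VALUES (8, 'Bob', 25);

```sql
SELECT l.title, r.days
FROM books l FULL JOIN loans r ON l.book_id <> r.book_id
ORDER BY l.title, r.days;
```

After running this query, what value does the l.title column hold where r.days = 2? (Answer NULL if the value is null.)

FULL OUTER JOIN keeps every row from both sides; unmatched rows get NULL for the other side's columns.
Matching on l.book_id <> r.book_id. A NULL in a compared column never satisfies the condition.
- l[0] book_id=1 → 6 match(es) in r → 6 row(s).
- l[1] book_id=1 → 6 match(es) in r → 6 row(s).
- l[2] book_id=NULL → no match; kept with NULLs on the r side.
- l[3] book_id=1 → 6 match(es) in r → 6 row(s).
- l[4] book_id=1 → 6 match(es) in r → 6 row(s).
- l[5] book_id=6 → 6 match(es) in r → 6 row(s).
- plus 1 unmatched r row(s), each kept with NULL l columns.

NULL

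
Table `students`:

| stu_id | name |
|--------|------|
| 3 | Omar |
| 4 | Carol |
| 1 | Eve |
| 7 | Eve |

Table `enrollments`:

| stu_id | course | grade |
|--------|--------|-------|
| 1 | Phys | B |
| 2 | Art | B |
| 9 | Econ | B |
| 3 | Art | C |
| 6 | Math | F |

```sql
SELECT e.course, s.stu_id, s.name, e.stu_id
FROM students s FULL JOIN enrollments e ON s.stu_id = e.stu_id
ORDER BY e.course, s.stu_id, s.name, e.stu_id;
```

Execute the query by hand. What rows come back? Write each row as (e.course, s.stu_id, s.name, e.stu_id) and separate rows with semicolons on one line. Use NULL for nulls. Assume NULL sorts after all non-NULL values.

FULL OUTER JOIN keeps every row from both sides; unmatched rows get NULL for the other side's columns.
Matching on s.stu_id = e.stu_id.
- s (stu_id=3) pairs with 1 row(s) of e.
- s (stu_id=4) has no partner → padded with NULL.
- s (stu_id=1) pairs with 1 row(s) of e.
- s (stu_id=7) has no partner → padded with NULL.
- 3 row(s) from e found no s partner → padded with NULL.
After projecting and ordering:
e.course | s.stu_id | s.name | e.stu_id
Art | 3 | Omar | 3
Art | NULL | NULL | 2
Econ | NULL | NULL | 9
Math | NULL | NULL | 6
Phys | 1 | Eve | 1
NULL | 4 | Carol | NULL
NULL | 7 | Eve | NULL

(Art, 3, Omar, 3); (Art, NULL, NULL, 2); (Econ, NULL, NULL, 9); (Math, NULL, NULL, 6); (Phys, 1, Eve, 1); (NULL, 4, Carol, NULL); (NULL, 7, Eve, NULL)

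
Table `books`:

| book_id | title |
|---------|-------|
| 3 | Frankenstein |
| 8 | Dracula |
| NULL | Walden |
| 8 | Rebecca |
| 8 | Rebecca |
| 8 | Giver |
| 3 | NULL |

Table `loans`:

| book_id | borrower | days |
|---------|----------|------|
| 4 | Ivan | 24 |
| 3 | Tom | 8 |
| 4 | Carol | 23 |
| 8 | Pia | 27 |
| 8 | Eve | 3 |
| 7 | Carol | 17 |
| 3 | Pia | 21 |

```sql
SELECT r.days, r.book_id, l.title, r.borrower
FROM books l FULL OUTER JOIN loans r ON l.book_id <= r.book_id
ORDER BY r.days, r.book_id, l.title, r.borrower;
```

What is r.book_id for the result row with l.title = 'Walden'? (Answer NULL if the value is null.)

NULL

FULL OUTER JOIN keeps every row from both sides; unmatched rows get NULL for the other side's columns.
Matching on l.book_id <= r.book_id. A NULL in a compared column never satisfies the condition.
- l (book_id=3) pairs with 7 row(s) of r.
- l (book_id=8) pairs with 2 row(s) of r.
- l (book_id=NULL) has no partner → padded with NULL.
- l (book_id=8) pairs with 2 row(s) of r.
- l (book_id=8) pairs with 2 row(s) of r.
- l (book_id=8) pairs with 2 row(s) of r.
- l (book_id=3) pairs with 7 row(s) of r.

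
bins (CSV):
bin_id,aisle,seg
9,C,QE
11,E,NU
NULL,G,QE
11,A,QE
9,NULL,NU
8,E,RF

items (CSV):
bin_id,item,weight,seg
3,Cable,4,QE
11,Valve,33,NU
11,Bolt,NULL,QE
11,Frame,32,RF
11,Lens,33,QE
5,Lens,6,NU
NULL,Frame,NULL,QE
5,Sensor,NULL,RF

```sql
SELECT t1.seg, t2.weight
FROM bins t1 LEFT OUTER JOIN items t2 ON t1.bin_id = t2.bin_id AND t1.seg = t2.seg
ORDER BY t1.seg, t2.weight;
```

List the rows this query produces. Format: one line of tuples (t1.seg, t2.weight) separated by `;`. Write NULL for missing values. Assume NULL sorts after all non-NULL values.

LEFT JOIN keeps every row from `bins`; unmatched rows get NULL for `items`'s columns.
Matching on t1.bin_id = t2.bin_id AND t1.seg = t2.seg. A NULL in a compared column never satisfies the condition.
Matched pairs: 3; unmatched t1 rows kept: 4.

(NU, 33); (NU, NULL); (QE, 33); (QE, NULL); (QE, NULL); (QE, NULL); (RF, NULL)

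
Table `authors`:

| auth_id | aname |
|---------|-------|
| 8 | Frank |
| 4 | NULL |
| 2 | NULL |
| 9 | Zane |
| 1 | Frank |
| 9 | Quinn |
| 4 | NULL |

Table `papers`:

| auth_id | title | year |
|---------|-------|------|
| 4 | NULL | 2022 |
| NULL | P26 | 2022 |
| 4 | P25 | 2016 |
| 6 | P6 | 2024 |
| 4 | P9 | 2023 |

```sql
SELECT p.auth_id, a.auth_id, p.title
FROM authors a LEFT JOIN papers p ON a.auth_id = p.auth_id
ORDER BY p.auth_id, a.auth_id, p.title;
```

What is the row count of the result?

LEFT JOIN keeps every row from `authors`; unmatched rows get NULL for `papers`'s columns.
Matching on a.auth_id = p.auth_id. A NULL in a compared column never satisfies the condition.
- a (auth_id=8) has no partner → padded with NULL.
- a (auth_id=4) pairs with 3 row(s) of p.
- a (auth_id=2) has no partner → padded with NULL.
- a (auth_id=9) has no partner → padded with NULL.
- a (auth_id=1) has no partner → padded with NULL.
- a (auth_id=9) has no partner → padded with NULL.
- a (auth_id=4) pairs with 3 row(s) of p.
Total: 6 matched + 5 padded = 11 rows.

11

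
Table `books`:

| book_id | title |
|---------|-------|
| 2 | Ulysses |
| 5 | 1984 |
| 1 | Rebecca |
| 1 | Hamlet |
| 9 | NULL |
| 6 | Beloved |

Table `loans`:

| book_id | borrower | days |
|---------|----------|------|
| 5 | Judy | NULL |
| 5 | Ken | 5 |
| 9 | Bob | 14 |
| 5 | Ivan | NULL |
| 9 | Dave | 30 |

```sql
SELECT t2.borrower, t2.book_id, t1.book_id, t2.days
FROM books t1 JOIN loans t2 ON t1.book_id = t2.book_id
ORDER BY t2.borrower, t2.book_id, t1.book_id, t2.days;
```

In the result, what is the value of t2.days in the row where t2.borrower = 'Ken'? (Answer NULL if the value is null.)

INNER JOIN keeps only pairs where the ON condition holds.
Matching on t1.book_id = t2.book_id.
Matched pairs: 5.

5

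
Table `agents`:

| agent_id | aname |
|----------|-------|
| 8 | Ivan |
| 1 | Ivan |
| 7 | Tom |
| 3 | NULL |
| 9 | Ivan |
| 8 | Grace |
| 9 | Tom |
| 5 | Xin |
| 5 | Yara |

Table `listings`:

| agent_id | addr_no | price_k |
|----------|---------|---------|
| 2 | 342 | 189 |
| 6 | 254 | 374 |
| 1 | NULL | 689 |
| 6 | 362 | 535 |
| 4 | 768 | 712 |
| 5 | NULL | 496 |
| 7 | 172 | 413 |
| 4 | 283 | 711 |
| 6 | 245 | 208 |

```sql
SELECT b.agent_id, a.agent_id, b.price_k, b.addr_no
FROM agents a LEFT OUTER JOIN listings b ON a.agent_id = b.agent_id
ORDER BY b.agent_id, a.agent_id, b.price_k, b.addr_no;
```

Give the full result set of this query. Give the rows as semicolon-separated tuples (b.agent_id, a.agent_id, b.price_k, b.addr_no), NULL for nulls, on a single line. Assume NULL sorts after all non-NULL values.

LEFT JOIN keeps every row from `agents`; unmatched rows get NULL for `listings`'s columns.
Matching on a.agent_id = b.agent_id.
- a (agent_id=8) has no partner → padded with NULL.
- a (agent_id=1) pairs with 1 row(s) of b.
- a (agent_id=7) pairs with 1 row(s) of b.
- a (agent_id=3) has no partner → padded with NULL.
- a (agent_id=9) has no partner → padded with NULL.
- a (agent_id=8) has no partner → padded with NULL.
- a (agent_id=9) has no partner → padded with NULL.
- a (agent_id=5) pairs with 1 row(s) of b.
- a (agent_id=5) pairs with 1 row(s) of b.
After projecting and ordering:
b.agent_id | a.agent_id | b.price_k | b.addr_no
1 | 1 | 689 | NULL
5 | 5 | 496 | NULL
5 | 5 | 496 | NULL
7 | 7 | 413 | 172
NULL | 3 | NULL | NULL
NULL | 8 | NULL | NULL
NULL | 8 | NULL | NULL
NULL | 9 | NULL | NULL
NULL | 9 | NULL | NULL

(1, 1, 689, NULL); (5, 5, 496, NULL); (5, 5, 496, NULL); (7, 7, 413, 172); (NULL, 3, NULL, NULL); (NULL, 8, NULL, NULL); (NULL, 8, NULL, NULL); (NULL, 9, NULL, NULL); (NULL, 9, NULL, NULL)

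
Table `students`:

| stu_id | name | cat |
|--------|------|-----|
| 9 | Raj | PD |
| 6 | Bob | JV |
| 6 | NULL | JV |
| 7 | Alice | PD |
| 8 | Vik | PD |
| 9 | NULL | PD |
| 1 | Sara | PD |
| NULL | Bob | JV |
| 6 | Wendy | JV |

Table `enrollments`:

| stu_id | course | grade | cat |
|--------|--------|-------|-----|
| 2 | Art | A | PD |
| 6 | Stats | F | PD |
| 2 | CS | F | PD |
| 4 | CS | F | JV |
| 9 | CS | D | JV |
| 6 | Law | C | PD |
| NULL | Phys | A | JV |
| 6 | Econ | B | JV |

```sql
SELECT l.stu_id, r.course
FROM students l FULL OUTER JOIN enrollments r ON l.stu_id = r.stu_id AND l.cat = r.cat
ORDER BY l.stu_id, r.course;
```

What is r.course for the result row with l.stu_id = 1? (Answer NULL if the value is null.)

FULL OUTER JOIN keeps every row from both sides; unmatched rows get NULL for the other side's columns.
Matching on l.stu_id = r.stu_id AND l.cat = r.cat. A NULL in a compared column never satisfies the condition.
- l[0] stu_id=9, cat=PD → no match; kept with NULLs on the r side.
- l[1] stu_id=6, cat=JV → 1 match(es) in r → 1 row(s).
- l[2] stu_id=6, cat=JV → 1 match(es) in r → 1 row(s).
- l[3] stu_id=7, cat=PD → no match; kept with NULLs on the r side.
- l[4] stu_id=8, cat=PD → no match; kept with NULLs on the r side.
- l[5] stu_id=9, cat=PD → no match; kept with NULLs on the r side.
- l[6] stu_id=1, cat=PD → no match; kept with NULLs on the r side.
- l[7] stu_id=NULL, cat=JV → no match; kept with NULLs on the r side.
- l[8] stu_id=6, cat=JV → 1 match(es) in r → 1 row(s).
- plus 7 unmatched r row(s), each kept with NULL l columns.

NULL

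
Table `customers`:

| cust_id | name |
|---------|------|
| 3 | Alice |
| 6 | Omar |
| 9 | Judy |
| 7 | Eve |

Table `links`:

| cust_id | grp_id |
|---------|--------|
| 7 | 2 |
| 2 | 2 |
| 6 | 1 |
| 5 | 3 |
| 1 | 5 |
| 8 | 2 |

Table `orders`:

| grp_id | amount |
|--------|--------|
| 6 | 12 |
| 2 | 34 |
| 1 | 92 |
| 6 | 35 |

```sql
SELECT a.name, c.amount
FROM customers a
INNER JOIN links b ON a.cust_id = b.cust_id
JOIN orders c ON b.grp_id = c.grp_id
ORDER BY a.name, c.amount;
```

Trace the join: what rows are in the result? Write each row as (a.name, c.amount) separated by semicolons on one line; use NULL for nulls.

(Eve, 34); (Omar, 92)

Joins associate left-to-right: customers INNER JOIN links on cust_id gives 2 intermediate row(s).
Then INNER JOIN `orders c` on grp_id: keep only rows whose b.grp_id appears in c.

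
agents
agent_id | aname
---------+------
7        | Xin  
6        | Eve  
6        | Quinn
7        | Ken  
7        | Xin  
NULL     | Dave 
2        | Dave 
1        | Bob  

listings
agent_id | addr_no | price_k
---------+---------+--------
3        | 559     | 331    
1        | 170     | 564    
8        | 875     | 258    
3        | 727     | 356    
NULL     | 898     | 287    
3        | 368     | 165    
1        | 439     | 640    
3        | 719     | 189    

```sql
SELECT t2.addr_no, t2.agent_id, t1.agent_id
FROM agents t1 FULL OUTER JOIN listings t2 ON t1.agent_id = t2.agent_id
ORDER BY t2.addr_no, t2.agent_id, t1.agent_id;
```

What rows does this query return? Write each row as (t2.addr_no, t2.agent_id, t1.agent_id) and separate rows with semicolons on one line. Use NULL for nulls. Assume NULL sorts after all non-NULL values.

(170, 1, 1); (368, 3, NULL); (439, 1, 1); (559, 3, NULL); (719, 3, NULL); (727, 3, NULL); (875, 8, NULL); (898, NULL, NULL); (NULL, NULL, 2); (NULL, NULL, 6); (NULL, NULL, 6); (NULL, NULL, 7); (NULL, NULL, 7); (NULL, NULL, 7); (NULL, NULL, NULL)

FULL OUTER JOIN keeps every row from both sides; unmatched rows get NULL for the other side's columns.
Matching on t1.agent_id = t2.agent_id. A NULL in a compared column never satisfies the condition.
Matched pairs: 2; unmatched t1 rows kept: 7; unmatched t2 rows kept: 6.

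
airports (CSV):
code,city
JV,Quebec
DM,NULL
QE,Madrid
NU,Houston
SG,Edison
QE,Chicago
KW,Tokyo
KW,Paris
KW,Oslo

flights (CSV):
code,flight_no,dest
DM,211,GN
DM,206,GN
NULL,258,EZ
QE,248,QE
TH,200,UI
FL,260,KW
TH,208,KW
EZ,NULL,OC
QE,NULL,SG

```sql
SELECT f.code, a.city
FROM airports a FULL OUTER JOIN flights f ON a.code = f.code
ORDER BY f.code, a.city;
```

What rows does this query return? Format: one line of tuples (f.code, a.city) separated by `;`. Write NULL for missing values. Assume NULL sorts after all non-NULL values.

(DM, NULL); (DM, NULL); (EZ, NULL); (FL, NULL); (QE, Chicago); (QE, Chicago); (QE, Madrid); (QE, Madrid); (TH, NULL); (TH, NULL); (NULL, Edison); (NULL, Houston); (NULL, Oslo); (NULL, Paris); (NULL, Quebec); (NULL, Tokyo); (NULL, NULL)

FULL OUTER JOIN keeps every row from both sides; unmatched rows get NULL for the other side's columns.
Matching on a.code = f.code. A NULL in a compared column never satisfies the condition.
Matched pairs: 6; unmatched a rows kept: 6; unmatched f rows kept: 5.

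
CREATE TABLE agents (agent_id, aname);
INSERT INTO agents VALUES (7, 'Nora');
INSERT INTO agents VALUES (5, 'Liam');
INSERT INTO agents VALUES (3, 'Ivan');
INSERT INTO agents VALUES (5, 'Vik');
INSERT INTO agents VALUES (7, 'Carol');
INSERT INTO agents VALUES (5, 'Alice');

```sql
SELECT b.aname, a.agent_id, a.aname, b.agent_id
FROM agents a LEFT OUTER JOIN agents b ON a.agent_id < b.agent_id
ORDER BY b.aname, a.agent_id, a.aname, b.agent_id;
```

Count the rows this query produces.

13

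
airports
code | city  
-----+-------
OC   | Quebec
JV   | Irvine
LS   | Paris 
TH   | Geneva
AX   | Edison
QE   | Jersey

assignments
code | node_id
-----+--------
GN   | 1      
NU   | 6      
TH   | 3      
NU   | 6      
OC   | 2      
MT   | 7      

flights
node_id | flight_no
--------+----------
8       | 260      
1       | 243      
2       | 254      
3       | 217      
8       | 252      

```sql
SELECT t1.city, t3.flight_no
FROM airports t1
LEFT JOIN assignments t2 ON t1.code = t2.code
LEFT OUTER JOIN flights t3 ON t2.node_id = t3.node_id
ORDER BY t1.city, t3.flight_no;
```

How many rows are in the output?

Evaluate left to right. First `airports t1 LEFT JOIN assignments t2` on code: 6 row(s).
Then LEFT JOIN `flights t3` on node_id: each of those 6 rows is kept; rows whose t2.node_id has no match in t3 get NULL for t3's columns.
Result: 6 row(s).

6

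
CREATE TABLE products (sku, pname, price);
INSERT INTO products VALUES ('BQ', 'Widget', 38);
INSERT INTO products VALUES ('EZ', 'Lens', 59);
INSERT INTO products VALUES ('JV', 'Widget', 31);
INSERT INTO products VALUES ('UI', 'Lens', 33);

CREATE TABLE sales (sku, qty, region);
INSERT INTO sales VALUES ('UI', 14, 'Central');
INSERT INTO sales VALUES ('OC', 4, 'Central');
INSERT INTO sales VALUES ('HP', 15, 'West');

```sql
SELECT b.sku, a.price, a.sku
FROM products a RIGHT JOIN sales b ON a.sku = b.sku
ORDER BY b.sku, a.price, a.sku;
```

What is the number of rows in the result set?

RIGHT JOIN keeps every row from `sales`; unmatched rows get NULL for `products`'s columns.
Matching on a.sku = b.sku.
- a row (sku=BQ): no match.
- a row (sku=EZ): no match.
- a row (sku=JV): no match.
- a row (sku=UI): matches 1 b row(s) → 1 output row(s).
- 2 row(s) from b found no a partner → padded with NULL.
Total: 1 matched + 2 padded = 3 rows.

3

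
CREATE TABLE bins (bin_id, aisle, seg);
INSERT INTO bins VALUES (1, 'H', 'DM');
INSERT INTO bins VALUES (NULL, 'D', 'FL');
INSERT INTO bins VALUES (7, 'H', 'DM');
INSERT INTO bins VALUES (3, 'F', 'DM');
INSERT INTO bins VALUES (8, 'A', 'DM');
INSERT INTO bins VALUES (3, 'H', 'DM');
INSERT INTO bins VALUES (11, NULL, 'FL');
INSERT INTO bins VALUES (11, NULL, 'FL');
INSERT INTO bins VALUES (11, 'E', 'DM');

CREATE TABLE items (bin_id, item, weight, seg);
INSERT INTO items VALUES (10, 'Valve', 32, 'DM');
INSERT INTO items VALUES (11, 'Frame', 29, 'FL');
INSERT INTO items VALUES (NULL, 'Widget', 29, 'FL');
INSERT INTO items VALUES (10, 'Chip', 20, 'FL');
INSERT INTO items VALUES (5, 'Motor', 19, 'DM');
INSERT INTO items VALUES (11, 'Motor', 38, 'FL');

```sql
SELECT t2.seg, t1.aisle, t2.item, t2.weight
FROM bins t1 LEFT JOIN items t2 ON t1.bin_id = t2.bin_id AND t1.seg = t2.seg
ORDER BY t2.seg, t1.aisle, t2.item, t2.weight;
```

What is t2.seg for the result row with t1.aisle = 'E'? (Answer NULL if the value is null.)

LEFT JOIN keeps every row from `bins`; unmatched rows get NULL for `items`'s columns.
Matching on t1.bin_id = t2.bin_id AND t1.seg = t2.seg. A NULL in a compared column never satisfies the condition.
Matched pairs: 4; unmatched t1 rows kept: 7.

NULL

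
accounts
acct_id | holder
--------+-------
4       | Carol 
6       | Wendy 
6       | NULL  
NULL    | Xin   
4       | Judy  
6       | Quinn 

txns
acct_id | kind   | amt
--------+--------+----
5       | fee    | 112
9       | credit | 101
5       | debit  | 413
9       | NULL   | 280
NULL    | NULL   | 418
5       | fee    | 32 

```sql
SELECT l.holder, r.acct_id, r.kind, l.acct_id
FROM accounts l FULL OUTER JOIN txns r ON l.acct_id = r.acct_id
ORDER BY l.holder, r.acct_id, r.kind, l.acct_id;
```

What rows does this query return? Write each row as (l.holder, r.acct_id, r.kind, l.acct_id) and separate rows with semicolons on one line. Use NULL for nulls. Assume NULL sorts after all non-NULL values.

FULL OUTER JOIN keeps every row from both sides; unmatched rows get NULL for the other side's columns.
Matching on l.acct_id = r.acct_id. A NULL in a compared column never satisfies the condition.
- acct_id=4: no r row matches, row kept with r columns NULL.
- acct_id=6: no r row matches, row kept with r columns NULL.
- acct_id=6: no r row matches, row kept with r columns NULL.
- acct_id=NULL: no r row matches, row kept with r columns NULL.
- acct_id=4: no r row matches, row kept with r columns NULL.
- acct_id=6: no r row matches, row kept with r columns NULL.
- 6 row(s) from r found no l partner → padded with NULL.

(Carol, NULL, NULL, 4); (Judy, NULL, NULL, 4); (Quinn, NULL, NULL, 6); (Wendy, NULL, NULL, 6); (Xin, NULL, NULL, NULL); (NULL, 5, debit, NULL); (NULL, 5, fee, NULL); (NULL, 5, fee, NULL); (NULL, 9, credit, NULL); (NULL, 9, NULL, NULL); (NULL, NULL, NULL, 6); (NULL, NULL, NULL, NULL)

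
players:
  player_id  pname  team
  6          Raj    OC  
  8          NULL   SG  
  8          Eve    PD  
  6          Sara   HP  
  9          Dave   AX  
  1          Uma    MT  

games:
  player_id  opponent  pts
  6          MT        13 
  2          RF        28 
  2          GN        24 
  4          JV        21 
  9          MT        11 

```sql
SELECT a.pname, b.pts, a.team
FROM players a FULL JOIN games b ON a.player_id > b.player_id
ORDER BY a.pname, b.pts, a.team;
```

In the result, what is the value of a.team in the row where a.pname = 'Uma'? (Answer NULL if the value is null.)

FULL OUTER JOIN keeps every row from both sides; unmatched rows get NULL for the other side's columns.
Matching on a.player_id > b.player_id.
Matched pairs: 18; unmatched a rows kept: 1; unmatched b rows kept: 1.

MT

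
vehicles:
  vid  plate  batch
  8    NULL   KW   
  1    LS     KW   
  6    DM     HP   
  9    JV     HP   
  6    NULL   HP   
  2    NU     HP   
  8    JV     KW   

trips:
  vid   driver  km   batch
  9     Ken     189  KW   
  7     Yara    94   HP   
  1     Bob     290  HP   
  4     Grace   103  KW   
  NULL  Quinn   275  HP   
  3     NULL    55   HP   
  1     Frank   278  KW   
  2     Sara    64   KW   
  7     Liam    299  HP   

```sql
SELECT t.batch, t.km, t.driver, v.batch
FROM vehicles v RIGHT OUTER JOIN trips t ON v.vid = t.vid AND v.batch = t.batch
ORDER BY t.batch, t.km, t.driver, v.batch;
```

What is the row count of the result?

RIGHT JOIN keeps every row from `trips`; unmatched rows get NULL for `vehicles`'s columns.
Matching on v.vid = t.vid AND v.batch = t.batch. A NULL in a compared column never satisfies the condition.
Matched pairs: 1; unmatched t rows kept: 8.
Total: 1 matched + 8 padded = 9 rows.

9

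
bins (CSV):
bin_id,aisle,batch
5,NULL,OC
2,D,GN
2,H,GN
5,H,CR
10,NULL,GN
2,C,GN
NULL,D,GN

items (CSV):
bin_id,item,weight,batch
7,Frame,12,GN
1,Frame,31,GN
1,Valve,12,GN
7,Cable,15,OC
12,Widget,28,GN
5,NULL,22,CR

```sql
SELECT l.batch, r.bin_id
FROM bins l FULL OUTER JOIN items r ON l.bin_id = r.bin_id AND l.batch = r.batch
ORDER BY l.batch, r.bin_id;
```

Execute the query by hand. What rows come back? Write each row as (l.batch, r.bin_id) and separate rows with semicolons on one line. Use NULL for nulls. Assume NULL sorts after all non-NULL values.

FULL OUTER JOIN keeps every row from both sides; unmatched rows get NULL for the other side's columns.
Matching on l.bin_id = r.bin_id AND l.batch = r.batch. A NULL in a compared column never satisfies the condition.
Matched pairs: 1; unmatched l rows kept: 6; unmatched r rows kept: 5.

(CR, 5); (GN, NULL); (GN, NULL); (GN, NULL); (GN, NULL); (GN, NULL); (OC, NULL); (NULL, 1); (NULL, 1); (NULL, 7); (NULL, 7); (NULL, 12)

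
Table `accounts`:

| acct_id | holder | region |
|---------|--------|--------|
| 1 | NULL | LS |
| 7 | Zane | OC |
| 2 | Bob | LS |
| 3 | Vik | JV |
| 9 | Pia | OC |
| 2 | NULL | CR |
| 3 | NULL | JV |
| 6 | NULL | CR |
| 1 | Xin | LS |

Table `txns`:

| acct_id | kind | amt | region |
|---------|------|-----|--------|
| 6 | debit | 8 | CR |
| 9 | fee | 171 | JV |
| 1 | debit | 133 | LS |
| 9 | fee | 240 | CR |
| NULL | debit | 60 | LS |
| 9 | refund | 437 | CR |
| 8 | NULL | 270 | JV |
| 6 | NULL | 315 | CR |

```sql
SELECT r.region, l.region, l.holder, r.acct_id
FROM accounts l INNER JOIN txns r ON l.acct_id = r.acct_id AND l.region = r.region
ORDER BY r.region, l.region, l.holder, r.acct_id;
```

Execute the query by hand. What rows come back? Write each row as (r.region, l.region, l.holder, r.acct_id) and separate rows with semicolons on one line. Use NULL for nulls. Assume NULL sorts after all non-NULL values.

(CR, CR, NULL, 6); (CR, CR, NULL, 6); (LS, LS, Xin, 1); (LS, LS, NULL, 1)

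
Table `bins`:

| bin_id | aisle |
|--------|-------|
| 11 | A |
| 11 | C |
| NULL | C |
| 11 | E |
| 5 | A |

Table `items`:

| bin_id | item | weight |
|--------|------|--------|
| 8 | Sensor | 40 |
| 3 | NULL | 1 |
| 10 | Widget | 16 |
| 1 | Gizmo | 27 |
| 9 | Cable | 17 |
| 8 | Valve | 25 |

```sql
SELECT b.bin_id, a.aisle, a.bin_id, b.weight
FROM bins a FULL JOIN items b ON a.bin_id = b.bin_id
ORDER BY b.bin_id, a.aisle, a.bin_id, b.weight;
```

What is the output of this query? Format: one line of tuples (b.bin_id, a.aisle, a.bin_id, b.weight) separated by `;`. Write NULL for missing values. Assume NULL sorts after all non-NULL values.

(1, NULL, NULL, 27); (3, NULL, NULL, 1); (8, NULL, NULL, 25); (8, NULL, NULL, 40); (9, NULL, NULL, 17); (10, NULL, NULL, 16); (NULL, A, 5, NULL); (NULL, A, 11, NULL); (NULL, C, 11, NULL); (NULL, C, NULL, NULL); (NULL, E, 11, NULL)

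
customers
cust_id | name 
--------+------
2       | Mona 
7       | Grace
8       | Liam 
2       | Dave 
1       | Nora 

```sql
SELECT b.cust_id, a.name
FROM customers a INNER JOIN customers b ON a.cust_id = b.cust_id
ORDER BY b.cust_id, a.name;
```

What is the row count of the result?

7

INNER JOIN keeps only pairs where the ON condition holds.
Matching on a.cust_id = b.cust_id.
- cust_id=2: 2 matching b row(s), so 2 row(s) emitted.
- cust_id=7: 1 matching b row(s), so 1 row(s) emitted.
- cust_id=8: 1 matching b row(s), so 1 row(s) emitted.
- cust_id=2: 2 matching b row(s), so 2 row(s) emitted.
- cust_id=1: 1 matching b row(s), so 1 row(s) emitted.
Total: 7 rows.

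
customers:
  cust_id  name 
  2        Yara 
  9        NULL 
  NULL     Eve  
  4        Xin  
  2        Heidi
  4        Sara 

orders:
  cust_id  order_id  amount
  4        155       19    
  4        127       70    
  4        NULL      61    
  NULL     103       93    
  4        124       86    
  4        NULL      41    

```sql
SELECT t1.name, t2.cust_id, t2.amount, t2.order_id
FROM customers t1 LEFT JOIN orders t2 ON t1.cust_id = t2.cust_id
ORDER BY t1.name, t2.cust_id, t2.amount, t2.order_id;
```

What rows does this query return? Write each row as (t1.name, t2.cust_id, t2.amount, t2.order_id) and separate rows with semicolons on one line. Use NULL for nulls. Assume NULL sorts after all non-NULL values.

(Eve, NULL, NULL, NULL); (Heidi, NULL, NULL, NULL); (Sara, 4, 19, 155); (Sara, 4, 41, NULL); (Sara, 4, 61, NULL); (Sara, 4, 70, 127); (Sara, 4, 86, 124); (Xin, 4, 19, 155); (Xin, 4, 41, NULL); (Xin, 4, 61, NULL); (Xin, 4, 70, 127); (Xin, 4, 86, 124); (Yara, NULL, NULL, NULL); (NULL, NULL, NULL, NULL)

LEFT JOIN keeps every row from `customers`; unmatched rows get NULL for `orders`'s columns.
Matching on t1.cust_id = t2.cust_id. A NULL in a compared column never satisfies the condition.
- t1 (cust_id=2) has no partner → padded with NULL.
- t1 (cust_id=9) has no partner → padded with NULL.
- t1 (cust_id=NULL) has no partner → padded with NULL.
- t1 (cust_id=4) pairs with 5 row(s) of t2.
- t1 (cust_id=2) has no partner → padded with NULL.
- t1 (cust_id=4) pairs with 5 row(s) of t2.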